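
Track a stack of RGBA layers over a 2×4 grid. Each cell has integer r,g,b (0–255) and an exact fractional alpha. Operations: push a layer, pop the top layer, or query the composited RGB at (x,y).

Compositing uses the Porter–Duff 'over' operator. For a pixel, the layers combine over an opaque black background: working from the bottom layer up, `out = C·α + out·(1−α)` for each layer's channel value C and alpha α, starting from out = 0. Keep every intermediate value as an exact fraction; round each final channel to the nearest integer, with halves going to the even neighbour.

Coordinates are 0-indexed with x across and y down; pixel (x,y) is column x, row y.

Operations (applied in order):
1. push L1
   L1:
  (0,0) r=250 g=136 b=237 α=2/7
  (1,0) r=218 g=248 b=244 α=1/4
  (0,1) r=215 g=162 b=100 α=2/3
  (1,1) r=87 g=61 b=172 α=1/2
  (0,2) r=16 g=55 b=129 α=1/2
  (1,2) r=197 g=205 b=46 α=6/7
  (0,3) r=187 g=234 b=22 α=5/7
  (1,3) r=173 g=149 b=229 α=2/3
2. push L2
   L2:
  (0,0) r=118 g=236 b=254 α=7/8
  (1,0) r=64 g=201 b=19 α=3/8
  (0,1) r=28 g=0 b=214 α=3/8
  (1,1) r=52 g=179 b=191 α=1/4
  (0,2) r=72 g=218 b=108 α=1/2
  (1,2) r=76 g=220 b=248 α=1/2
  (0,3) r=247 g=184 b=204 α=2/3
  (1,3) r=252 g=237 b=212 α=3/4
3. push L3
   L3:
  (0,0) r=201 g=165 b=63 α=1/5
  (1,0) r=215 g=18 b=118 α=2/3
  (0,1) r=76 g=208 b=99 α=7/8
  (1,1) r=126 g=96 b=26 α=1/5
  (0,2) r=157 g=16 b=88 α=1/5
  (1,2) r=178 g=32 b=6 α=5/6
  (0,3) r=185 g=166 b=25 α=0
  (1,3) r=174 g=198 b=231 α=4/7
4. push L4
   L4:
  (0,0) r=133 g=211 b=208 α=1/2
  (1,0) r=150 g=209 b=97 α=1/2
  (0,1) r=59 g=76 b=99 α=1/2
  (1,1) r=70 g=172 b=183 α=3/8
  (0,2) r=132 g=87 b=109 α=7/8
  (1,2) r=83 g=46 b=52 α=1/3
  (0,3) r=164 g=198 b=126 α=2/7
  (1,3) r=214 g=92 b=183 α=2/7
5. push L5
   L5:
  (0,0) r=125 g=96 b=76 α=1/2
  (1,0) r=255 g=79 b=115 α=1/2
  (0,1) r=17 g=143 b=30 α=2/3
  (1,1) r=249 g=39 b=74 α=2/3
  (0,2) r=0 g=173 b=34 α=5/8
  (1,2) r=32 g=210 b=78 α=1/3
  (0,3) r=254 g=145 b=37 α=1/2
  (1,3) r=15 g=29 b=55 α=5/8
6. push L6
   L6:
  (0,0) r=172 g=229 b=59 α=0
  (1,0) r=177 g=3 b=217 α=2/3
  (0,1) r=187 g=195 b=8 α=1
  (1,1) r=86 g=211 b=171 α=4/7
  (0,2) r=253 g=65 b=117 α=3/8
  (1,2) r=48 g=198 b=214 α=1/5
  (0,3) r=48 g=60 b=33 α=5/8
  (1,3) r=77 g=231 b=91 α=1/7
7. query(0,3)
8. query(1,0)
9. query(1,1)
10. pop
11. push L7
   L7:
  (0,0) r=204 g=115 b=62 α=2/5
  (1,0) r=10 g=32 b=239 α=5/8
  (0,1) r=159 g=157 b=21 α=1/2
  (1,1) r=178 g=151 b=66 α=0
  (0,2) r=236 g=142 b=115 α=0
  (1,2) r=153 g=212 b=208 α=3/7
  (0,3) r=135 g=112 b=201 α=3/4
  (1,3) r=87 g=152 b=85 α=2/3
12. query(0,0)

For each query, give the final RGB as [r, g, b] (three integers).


(0,3) stack=L1,L2,L3,L4,L5,L6; from [0,0,0]:
+L1 (α=5/7) → [935/7, 1170/7, 110/7]
+L2 (α=2/3) → [4393/21, 3746/21, 2966/21]
+L3 (α=0) → [4393/21, 3746/21, 2966/21]
+L4 (α=2/7) → [28853/147, 27046/147, 20122/147]
+L5 (α=1/2) → [66191/294, 48361/294, 25561/294]
+L6 (α=5/8) → [89711/784, 77761/784, 41731/784]
rounded: [114, 99, 53]

at x=1,y=0 over L1,L2,L3,L4,L5,L6:
+L1 (α=1/4) → [109/2, 62, 61]
+L2 (α=3/8) → [929/16, 913/8, 181/4]
+L3 (α=2/3) → [2603/16, 1201/24, 375/4]
+L4 (α=1/2) → [5003/32, 6217/48, 763/8]
+L5 (α=1/2) → [13163/64, 10009/96, 1683/16]
+L6 (α=2/3) → [35819/192, 10585/288, 8627/48]
→ [187, 37, 180]

at x=1,y=1 over L1,L2,L3,L4,L5,L6:
+L1 (α=1/2) → [87/2, 61/2, 86]
+L2 (α=1/4) → [365/8, 541/8, 449/4]
+L3 (α=1/5) → [617/10, 733/10, 95]
+L4 (α=3/8) → [1037/16, 1765/16, 128]
+L5 (α=2/3) → [9005/48, 3013/48, 92]
+L6 (α=4/7) → [14509/112, 16517/112, 960/7]
= [130, 147, 137]

at x=0,y=0 over L1,L2,L3,L4,L5,L7:
+L1 (α=2/7) → [500/7, 272/7, 474/7]
+L2 (α=7/8) → [3141/28, 2959/14, 1615/7]
+L3 (α=1/5) → [4548/35, 7073/35, 6901/35]
+L4 (α=1/2) → [9203/70, 7229/35, 14181/70]
+L5 (α=1/2) → [17953/140, 10589/70, 19501/140]
+L7 (α=2/5) → [110979/700, 47867/350, 75863/700]
rounded: [159, 137, 108]


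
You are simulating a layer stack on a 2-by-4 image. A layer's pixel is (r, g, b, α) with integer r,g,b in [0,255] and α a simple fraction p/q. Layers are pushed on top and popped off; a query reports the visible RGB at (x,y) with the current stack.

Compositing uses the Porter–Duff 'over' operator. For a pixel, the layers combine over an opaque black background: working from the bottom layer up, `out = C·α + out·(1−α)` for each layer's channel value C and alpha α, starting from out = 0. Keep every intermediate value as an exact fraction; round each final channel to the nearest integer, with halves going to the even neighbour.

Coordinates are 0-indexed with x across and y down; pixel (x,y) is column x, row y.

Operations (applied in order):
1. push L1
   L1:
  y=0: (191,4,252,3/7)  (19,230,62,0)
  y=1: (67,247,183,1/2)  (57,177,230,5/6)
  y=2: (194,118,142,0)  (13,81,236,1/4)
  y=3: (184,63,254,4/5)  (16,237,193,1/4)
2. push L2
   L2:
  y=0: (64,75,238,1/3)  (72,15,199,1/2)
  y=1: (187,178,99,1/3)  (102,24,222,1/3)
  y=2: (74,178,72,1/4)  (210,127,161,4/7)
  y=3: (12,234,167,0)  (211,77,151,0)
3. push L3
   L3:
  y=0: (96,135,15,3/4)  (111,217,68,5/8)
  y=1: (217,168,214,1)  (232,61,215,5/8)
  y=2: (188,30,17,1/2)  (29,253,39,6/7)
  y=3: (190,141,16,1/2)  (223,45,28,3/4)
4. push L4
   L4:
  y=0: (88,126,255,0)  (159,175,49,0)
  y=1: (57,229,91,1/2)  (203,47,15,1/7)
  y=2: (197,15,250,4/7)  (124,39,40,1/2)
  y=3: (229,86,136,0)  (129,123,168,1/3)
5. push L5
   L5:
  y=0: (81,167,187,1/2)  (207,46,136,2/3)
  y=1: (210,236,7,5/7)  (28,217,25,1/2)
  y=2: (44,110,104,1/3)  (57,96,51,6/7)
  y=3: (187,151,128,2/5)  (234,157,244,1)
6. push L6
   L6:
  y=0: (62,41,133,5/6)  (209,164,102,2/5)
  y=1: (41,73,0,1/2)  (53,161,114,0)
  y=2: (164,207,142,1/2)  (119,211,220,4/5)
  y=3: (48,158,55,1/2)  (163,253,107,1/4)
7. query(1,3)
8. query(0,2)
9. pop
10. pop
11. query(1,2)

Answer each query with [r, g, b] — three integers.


query (1,3) [L1,L2,L3,L4,L5,L6] — begin 0,0,0
+L1 (α=1/4) → [4, 237/4, 193/4]
+L2 (α=0) → [4, 237/4, 193/4]
+L3 (α=3/4) → [673/4, 777/16, 529/16]
+L4 (α=1/3) → [931/6, 587/8, 1873/24]
+L5 (α=1) → [234, 157, 244]
+L6 (α=1/4) → [865/4, 181, 839/4]
rounded: [216, 181, 210]

(0,2) stack=L1,L2,L3,L4,L5,L6; from [0,0,0]:
+L1 (α=0) → [0, 0, 0]
+L2 (α=1/4) → [37/2, 89/2, 18]
+L3 (α=1/2) → [413/4, 149/4, 35/2]
+L4 (α=4/7) → [4391/28, 687/28, 2105/14]
+L5 (α=1/3) → [1669/14, 2227/42, 2833/21]
+L6 (α=1/2) → [3965/28, 10921/84, 5815/42]
→ [142, 130, 138]

query (1,2) [L1,L2,L3,L4] — begin 0,0,0
+L1 (α=1/4) → [13/4, 81/4, 59]
+L2 (α=4/7) → [3399/28, 325/4, 821/7]
+L3 (α=6/7) → [8271/196, 6397/28, 2459/49]
+L4 (α=1/2) → [32575/392, 7489/56, 4419/98]
= [83, 134, 45]


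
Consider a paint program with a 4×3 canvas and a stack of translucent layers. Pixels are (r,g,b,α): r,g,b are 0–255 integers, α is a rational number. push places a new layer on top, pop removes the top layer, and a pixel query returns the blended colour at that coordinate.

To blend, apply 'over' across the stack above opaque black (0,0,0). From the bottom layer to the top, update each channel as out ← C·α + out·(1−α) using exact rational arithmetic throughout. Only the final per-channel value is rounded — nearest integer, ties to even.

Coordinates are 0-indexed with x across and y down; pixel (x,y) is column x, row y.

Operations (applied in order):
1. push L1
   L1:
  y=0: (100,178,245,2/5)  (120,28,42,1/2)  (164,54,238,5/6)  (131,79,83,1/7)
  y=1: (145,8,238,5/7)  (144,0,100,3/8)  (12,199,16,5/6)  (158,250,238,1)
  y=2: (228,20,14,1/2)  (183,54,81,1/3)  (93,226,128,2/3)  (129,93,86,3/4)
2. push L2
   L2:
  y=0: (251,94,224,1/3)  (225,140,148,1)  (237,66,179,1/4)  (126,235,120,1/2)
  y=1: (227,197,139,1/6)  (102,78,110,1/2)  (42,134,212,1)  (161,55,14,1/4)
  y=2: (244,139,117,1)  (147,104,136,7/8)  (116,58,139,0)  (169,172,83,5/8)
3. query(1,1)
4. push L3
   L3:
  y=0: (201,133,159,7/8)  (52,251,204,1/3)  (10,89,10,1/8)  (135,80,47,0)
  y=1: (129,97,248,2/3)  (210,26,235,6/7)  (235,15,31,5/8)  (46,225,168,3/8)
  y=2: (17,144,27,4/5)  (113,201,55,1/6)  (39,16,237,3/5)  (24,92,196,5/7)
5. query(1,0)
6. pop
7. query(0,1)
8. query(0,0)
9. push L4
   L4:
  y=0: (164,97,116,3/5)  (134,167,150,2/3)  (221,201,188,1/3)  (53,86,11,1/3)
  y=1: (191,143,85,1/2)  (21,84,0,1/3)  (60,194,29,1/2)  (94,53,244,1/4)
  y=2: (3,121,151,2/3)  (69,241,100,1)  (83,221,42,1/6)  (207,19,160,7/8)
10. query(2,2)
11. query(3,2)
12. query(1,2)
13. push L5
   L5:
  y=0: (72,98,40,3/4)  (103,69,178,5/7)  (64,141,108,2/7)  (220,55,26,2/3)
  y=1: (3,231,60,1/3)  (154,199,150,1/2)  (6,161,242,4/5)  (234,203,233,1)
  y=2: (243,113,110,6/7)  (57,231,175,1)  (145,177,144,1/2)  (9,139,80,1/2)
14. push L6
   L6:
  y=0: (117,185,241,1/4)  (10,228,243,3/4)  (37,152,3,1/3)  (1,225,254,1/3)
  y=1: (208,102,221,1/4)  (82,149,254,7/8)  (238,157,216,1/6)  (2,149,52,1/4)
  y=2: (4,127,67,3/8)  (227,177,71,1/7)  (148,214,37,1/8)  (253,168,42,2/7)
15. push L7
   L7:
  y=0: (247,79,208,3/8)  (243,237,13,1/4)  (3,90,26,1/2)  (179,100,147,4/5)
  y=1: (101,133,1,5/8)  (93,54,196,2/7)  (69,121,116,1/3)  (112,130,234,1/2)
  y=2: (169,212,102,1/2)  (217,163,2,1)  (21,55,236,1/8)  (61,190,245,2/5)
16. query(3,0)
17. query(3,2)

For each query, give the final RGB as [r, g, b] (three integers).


at x=1,y=1 over L1,L2:
L1 α=3/8: [54, 0, 75/2]
L2 α=1/2: [78, 39, 295/4]
→ [78, 39, 74]

query (1,0) [L1,L2,L3] — begin 0,0,0
L1 α=1/2: [60, 14, 21]
L2 α=1: [225, 140, 148]
L3 α=1/3: [502/3, 177, 500/3]
rounded: [167, 177, 167]

query (0,1) [L1,L2] — begin 0,0,0
L1 α=5/7: [725/7, 40/7, 170]
L2 α=1/6: [869/7, 1579/42, 989/6]
= [124, 38, 165]

query (0,0) [L1,L2] — begin 0,0,0
after L1 α=2/5: [40, 356/5, 98]
after L2 α=1/3: [331/3, 394/5, 140]
rounded: [110, 79, 140]

(2,2) stack=L1,L2,L4; from [0,0,0]:
L1 α=2/3: [62, 452/3, 256/3]
L2 α=0: [62, 452/3, 256/3]
L4 α=1/6: [131/2, 2923/18, 703/9]
rounded: [66, 162, 78]

(3,2) stack=L1,L2,L4; from [0,0,0]:
L1 α=3/4: [387/4, 279/4, 129/2]
L2 α=5/8: [4541/32, 4277/32, 1217/16]
L4 α=7/8: [50909/256, 8533/256, 19137/128]
rounded: [199, 33, 150]

at x=1,y=2 over L1,L2,L4:
+L1 (α=1/3) → [61, 18, 27]
+L2 (α=7/8) → [545/4, 373/4, 979/8]
+L4 (α=1) → [69, 241, 100]
→ [69, 241, 100]

(3,0) stack=L1,L2,L4,L5,L6,L7; from [0,0,0]:
after L1 α=1/7: [131/7, 79/7, 83/7]
after L2 α=1/2: [1013/14, 862/7, 923/14]
after L4 α=1/3: [1384/21, 2326/21, 1000/21]
after L5 α=2/3: [10624/63, 4636/63, 2092/63]
after L6 α=1/3: [21311/189, 23447/189, 20186/189]
after L7 α=4/5: [31327/189, 99047/945, 131318/945]
rounded: [166, 105, 139]

(3,2) stack=L1,L2,L4,L5,L6,L7; from [0,0,0]:
after L1 α=3/4: [387/4, 279/4, 129/2]
after L2 α=5/8: [4541/32, 4277/32, 1217/16]
after L4 α=7/8: [50909/256, 8533/256, 19137/128]
after L5 α=1/2: [53213/512, 44117/512, 29377/256]
after L6 α=2/7: [525137/3584, 392617/3584, 168389/1792]
after L7 α=2/5: [2012659/17920, 2539771/17920, 1383247/8960]
= [112, 142, 154]


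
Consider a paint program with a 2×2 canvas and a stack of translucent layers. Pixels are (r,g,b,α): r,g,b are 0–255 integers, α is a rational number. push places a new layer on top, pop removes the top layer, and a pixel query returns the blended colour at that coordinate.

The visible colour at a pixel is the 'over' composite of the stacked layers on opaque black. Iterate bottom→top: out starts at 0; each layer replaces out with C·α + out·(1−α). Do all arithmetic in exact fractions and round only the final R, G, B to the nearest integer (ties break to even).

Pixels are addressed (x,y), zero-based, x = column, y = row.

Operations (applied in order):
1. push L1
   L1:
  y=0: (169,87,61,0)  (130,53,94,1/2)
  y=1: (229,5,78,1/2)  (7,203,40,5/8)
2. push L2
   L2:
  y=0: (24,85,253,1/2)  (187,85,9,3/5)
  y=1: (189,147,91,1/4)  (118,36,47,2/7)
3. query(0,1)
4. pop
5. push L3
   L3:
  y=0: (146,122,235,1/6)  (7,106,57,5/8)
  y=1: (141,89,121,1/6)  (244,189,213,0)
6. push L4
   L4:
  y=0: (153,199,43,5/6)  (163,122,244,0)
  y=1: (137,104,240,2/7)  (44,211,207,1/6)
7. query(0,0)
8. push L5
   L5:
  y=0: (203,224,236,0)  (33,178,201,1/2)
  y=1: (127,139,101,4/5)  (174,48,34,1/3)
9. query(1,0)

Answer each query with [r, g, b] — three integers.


(0,1) stack=L1,L2; from [0,0,0]:
after L1 α=1/2: [229/2, 5/2, 39]
after L2 α=1/4: [1065/8, 309/8, 52]
→ [133, 39, 52]

(0,0) stack=L1,L3,L4; from [0,0,0]:
+L1 (α=0) → [0, 0, 0]
+L3 (α=1/6) → [73/3, 61/3, 235/6]
+L4 (α=5/6) → [1184/9, 1523/9, 1525/36]
= [132, 169, 42]

at x=1,y=0 over L1,L3,L4,L5:
L1 α=1/2: [65, 53/2, 47]
L3 α=5/8: [115/4, 1219/16, 213/4]
L4 α=0: [115/4, 1219/16, 213/4]
L5 α=1/2: [247/8, 4067/32, 1017/8]
= [31, 127, 127]


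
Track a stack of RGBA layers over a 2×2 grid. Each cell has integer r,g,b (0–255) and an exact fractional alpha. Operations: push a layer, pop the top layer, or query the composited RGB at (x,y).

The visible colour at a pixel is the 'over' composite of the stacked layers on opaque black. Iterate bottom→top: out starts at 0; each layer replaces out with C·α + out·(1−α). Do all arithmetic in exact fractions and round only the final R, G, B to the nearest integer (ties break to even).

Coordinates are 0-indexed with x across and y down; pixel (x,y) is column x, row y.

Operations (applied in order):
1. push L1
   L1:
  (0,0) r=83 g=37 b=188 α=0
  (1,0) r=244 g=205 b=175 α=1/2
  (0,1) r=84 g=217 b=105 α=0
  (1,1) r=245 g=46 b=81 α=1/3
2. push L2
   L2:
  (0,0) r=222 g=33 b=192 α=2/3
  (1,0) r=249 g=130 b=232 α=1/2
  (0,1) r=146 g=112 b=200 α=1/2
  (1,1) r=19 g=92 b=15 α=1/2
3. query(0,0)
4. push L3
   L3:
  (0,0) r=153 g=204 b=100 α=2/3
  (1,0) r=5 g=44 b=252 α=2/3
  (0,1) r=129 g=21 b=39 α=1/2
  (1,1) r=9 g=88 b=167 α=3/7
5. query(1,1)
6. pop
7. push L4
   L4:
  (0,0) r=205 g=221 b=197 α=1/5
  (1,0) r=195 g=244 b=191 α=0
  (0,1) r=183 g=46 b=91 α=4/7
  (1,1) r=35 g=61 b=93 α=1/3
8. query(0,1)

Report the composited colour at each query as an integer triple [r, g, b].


at x=0,y=0 over L1,L2:
L1 α=0: [0, 0, 0]
L2 α=2/3: [148, 22, 128]
rounded: [148, 22, 128]

query (1,1) [L1,L2,L3] — begin 0,0,0
after L1 α=1/3: [245/3, 46/3, 27]
after L2 α=1/2: [151/3, 161/3, 21]
after L3 α=3/7: [685/21, 1436/21, 585/7]
→ [33, 68, 84]

query (0,1) [L1,L2,L4] — begin 0,0,0
L1 α=0: [0, 0, 0]
L2 α=1/2: [73, 56, 100]
L4 α=4/7: [951/7, 352/7, 664/7]
→ [136, 50, 95]


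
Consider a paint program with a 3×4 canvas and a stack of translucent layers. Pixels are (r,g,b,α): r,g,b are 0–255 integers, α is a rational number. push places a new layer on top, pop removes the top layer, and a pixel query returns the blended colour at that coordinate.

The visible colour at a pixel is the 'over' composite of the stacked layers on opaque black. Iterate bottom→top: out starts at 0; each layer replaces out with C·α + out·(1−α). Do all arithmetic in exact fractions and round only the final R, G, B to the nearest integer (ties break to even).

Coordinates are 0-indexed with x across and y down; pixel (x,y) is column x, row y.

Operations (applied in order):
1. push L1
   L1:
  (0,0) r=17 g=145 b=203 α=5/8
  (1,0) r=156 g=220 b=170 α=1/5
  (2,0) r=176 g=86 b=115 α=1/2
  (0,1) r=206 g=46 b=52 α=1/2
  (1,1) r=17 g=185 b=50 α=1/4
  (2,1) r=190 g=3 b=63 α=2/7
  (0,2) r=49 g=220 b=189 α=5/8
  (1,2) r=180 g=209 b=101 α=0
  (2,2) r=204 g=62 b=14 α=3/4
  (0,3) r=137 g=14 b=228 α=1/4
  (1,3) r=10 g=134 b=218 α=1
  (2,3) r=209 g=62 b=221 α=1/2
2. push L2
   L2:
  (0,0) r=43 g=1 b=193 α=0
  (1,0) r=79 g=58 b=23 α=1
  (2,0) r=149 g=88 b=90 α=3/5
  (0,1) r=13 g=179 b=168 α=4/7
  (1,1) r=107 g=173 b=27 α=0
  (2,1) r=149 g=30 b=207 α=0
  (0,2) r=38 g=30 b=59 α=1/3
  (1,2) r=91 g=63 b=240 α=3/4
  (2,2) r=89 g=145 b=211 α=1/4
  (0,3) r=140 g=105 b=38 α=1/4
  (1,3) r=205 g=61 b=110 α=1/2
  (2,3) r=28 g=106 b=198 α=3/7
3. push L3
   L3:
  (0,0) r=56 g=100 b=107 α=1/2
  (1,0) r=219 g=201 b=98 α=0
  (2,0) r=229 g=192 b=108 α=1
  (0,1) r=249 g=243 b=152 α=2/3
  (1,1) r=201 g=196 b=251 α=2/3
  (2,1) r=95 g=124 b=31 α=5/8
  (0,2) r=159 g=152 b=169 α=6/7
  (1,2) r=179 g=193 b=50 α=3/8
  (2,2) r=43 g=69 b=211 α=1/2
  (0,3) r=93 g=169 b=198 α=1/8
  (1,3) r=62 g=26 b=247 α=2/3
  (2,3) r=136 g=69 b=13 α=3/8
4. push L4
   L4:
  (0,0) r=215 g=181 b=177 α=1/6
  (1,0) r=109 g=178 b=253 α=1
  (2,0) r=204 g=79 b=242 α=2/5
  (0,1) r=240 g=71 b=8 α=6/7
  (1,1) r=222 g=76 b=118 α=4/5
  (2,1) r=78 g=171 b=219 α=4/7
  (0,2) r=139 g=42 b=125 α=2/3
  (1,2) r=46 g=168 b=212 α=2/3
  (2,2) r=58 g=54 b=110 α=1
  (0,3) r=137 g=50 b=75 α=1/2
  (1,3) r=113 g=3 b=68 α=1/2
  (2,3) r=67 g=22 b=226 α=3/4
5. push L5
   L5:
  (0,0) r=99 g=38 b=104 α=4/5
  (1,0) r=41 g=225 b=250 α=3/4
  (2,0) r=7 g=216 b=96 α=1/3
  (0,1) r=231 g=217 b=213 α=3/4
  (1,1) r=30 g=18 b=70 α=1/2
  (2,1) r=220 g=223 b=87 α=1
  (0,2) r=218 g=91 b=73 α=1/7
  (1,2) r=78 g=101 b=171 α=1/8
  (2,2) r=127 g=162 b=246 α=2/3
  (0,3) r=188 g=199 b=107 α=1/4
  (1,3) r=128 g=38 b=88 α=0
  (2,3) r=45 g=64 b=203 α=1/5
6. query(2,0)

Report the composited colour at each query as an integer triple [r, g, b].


at x=2,y=0 over L1,L2,L3,L4,L5:
after L1 α=1/2: [88, 43, 115/2]
after L2 α=3/5: [623/5, 70, 77]
after L3 α=1: [229, 192, 108]
after L4 α=2/5: [219, 734/5, 808/5]
after L5 α=1/3: [445/3, 2548/15, 2096/15]
→ [148, 170, 140]


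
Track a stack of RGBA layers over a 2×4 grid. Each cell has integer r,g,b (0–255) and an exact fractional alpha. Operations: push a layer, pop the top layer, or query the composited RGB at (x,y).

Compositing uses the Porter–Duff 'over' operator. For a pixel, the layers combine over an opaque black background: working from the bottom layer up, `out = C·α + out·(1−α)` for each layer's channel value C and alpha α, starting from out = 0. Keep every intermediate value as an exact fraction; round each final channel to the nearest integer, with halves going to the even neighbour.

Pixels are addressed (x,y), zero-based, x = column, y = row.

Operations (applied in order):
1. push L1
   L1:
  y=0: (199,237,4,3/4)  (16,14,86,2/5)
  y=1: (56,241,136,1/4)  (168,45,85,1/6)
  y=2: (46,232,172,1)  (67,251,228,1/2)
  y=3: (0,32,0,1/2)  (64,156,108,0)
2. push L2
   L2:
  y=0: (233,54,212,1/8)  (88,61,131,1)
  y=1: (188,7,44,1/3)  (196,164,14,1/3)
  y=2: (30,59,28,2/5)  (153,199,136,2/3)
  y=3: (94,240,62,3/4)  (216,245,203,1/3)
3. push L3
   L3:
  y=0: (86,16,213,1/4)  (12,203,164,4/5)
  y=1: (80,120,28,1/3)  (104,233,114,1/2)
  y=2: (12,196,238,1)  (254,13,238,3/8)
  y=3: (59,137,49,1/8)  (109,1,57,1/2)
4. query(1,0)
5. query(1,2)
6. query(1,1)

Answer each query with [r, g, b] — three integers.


(1,0) stack=L1,L2,L3; from [0,0,0]:
L1 α=2/5: [32/5, 28/5, 172/5]
L2 α=1: [88, 61, 131]
L3 α=4/5: [136/5, 873/5, 787/5]
rounded: [27, 175, 157]

(1,2) stack=L1,L2,L3; from [0,0,0]:
+L1 (α=1/2) → [67/2, 251/2, 114]
+L2 (α=2/3) → [679/6, 349/2, 386/3]
+L3 (α=3/8) → [7967/48, 1823/16, 509/3]
rounded: [166, 114, 170]

at x=1,y=1 over L1,L2,L3:
+L1 (α=1/6) → [28, 15/2, 85/6]
+L2 (α=1/3) → [84, 179/3, 127/9]
+L3 (α=1/2) → [94, 439/3, 1153/18]
rounded: [94, 146, 64]


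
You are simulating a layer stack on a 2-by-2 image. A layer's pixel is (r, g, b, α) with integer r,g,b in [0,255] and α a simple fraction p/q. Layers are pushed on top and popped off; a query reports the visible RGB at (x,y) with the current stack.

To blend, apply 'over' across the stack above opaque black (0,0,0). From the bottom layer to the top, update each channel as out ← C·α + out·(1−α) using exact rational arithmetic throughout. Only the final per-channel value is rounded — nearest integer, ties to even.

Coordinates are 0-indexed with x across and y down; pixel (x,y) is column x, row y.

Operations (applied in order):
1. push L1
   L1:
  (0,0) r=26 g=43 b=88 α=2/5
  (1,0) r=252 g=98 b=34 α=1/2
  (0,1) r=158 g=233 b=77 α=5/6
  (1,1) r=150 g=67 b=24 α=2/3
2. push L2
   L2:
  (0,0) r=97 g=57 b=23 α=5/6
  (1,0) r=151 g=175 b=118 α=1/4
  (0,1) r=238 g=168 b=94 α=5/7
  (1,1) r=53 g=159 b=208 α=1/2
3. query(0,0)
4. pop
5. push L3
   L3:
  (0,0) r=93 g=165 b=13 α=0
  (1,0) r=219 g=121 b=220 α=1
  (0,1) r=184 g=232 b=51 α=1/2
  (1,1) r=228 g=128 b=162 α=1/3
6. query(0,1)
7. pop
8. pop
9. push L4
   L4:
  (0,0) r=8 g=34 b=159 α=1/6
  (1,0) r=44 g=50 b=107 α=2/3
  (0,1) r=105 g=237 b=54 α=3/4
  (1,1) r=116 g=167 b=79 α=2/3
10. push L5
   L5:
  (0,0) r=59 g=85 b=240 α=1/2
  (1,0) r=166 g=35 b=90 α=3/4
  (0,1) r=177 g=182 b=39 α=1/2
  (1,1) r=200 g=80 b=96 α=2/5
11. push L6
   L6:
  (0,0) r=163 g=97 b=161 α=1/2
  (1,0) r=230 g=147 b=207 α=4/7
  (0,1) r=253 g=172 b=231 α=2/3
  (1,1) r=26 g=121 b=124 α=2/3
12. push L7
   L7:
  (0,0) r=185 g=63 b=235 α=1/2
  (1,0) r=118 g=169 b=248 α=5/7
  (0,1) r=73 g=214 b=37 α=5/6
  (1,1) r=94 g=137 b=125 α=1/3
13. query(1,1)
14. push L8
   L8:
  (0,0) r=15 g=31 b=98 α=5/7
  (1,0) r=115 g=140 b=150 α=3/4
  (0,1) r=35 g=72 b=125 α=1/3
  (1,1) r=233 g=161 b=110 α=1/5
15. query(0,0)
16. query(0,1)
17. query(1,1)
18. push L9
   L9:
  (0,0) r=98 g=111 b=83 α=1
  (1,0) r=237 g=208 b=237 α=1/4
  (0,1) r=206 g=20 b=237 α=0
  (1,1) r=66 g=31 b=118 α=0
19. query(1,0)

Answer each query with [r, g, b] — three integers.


at x=0,y=0 over L1,L2:
+L1 (α=2/5) → [52/5, 86/5, 176/5]
+L2 (α=5/6) → [2477/30, 1511/30, 751/30]
→ [83, 50, 25]

at x=0,y=1 over L1,L3:
after L1 α=5/6: [395/3, 1165/6, 385/6]
after L3 α=1/2: [947/6, 2557/12, 691/12]
→ [158, 213, 58]

at x=1,y=1 over L4,L5,L6,L7:
after L4 α=2/3: [232/3, 334/3, 158/3]
after L5 α=2/5: [632/5, 494/5, 70]
after L6 α=2/3: [892/15, 568/5, 106]
after L7 α=1/3: [3194/45, 607/5, 337/3]
= [71, 121, 112]

(0,0) stack=L4,L5,L6,L7,L8; from [0,0,0]:
L4 α=1/6: [4/3, 17/3, 53/2]
L5 α=1/2: [181/6, 136/3, 533/4]
L6 α=1/2: [1159/12, 427/6, 1177/8]
L7 α=1/2: [3379/24, 805/12, 3057/16]
L8 α=5/7: [4279/84, 1735/42, 6977/56]
= [51, 41, 125]

at x=0,y=1 over L4,L5,L6,L7,L8:
+L4 (α=3/4) → [315/4, 711/4, 81/2]
+L5 (α=1/2) → [1023/8, 1439/8, 159/4]
+L6 (α=2/3) → [5071/24, 1397/8, 669/4]
+L7 (α=5/6) → [13831/144, 3319/16, 1409/24]
+L8 (α=1/3) → [16351/216, 3895/24, 2909/36]
= [76, 162, 81]

at x=1,y=1 over L4,L5,L6,L7,L8:
L4 α=2/3: [232/3, 334/3, 158/3]
L5 α=2/5: [632/5, 494/5, 70]
L6 α=2/3: [892/15, 568/5, 106]
L7 α=1/3: [3194/45, 607/5, 337/3]
L8 α=1/5: [23261/225, 3233/25, 1678/15]
→ [103, 129, 112]

(1,0) stack=L4,L5,L6,L7,L8,L9; from [0,0,0]:
after L4 α=2/3: [88/3, 100/3, 214/3]
after L5 α=3/4: [791/6, 415/12, 256/3]
after L6 α=4/7: [2631/14, 2767/28, 1084/7]
after L7 α=5/7: [6761/49, 14597/98, 10848/49]
after L8 α=3/4: [11833/98, 55757/392, 16449/98]
after L9 α=1/4: [58725/392, 248807/1568, 72573/392]
→ [150, 159, 185]


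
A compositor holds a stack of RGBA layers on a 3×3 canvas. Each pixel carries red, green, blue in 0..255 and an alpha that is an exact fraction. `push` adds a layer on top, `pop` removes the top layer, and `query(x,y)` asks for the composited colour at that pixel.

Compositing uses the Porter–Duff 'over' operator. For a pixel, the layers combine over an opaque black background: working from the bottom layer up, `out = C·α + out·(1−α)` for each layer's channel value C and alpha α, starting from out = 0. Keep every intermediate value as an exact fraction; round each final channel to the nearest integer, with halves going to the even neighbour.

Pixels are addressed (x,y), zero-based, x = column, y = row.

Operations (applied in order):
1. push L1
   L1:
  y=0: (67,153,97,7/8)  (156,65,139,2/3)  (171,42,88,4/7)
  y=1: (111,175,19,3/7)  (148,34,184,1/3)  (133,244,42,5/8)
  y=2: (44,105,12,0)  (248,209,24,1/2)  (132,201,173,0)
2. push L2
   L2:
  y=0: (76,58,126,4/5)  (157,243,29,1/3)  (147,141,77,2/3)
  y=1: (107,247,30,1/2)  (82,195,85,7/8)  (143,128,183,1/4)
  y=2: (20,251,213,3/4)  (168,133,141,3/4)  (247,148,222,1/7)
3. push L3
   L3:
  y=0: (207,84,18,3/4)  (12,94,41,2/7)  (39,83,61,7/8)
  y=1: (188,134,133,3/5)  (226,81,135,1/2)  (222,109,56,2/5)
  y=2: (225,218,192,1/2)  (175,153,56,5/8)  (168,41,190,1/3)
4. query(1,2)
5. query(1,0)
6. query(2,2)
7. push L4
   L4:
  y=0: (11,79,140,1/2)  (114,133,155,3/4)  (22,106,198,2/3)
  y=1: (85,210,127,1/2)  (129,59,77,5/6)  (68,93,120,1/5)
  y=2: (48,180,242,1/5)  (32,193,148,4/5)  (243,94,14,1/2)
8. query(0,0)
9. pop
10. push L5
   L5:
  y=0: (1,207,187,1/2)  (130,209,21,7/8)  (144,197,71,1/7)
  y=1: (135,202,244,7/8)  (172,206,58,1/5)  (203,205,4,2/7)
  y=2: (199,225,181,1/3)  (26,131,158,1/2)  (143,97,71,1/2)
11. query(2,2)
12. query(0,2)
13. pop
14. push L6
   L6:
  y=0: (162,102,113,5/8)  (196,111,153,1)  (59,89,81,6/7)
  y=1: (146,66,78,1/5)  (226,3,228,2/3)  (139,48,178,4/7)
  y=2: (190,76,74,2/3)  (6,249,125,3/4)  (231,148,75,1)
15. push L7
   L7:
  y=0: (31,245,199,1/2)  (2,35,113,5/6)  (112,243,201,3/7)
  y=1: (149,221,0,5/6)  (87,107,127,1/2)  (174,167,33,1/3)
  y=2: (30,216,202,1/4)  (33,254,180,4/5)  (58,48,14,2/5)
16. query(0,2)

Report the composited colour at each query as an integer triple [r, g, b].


(1,2) stack=L1,L2,L3; from [0,0,0]:
after L1 α=1/2: [124, 209/2, 12]
after L2 α=3/4: [157, 1007/8, 435/4]
after L3 α=5/8: [673/4, 9141/64, 2425/32]
rounded: [168, 143, 76]

at x=1,y=0 over L1,L2,L3:
L1 α=2/3: [104, 130/3, 278/3]
L2 α=1/3: [365/3, 989/9, 643/9]
L3 α=2/7: [271/3, 6637/63, 3953/63]
→ [90, 105, 63]

at x=2,y=2 over L1,L2,L3:
after L1 α=0: [0, 0, 0]
after L2 α=1/7: [247/7, 148/7, 222/7]
after L3 α=1/3: [1670/21, 583/21, 1774/21]
→ [80, 28, 84]

at x=0,y=0 over L1,L2,L3,L4:
after L1 α=7/8: [469/8, 1071/8, 679/8]
after L2 α=4/5: [2901/40, 2927/40, 4711/40]
after L3 α=3/4: [27741/160, 13007/160, 6871/160]
after L4 α=1/2: [29501/320, 25647/320, 29271/320]
rounded: [92, 80, 91]

query (2,2) [L1,L2,L3,L5] — begin 0,0,0
+L1 (α=0) → [0, 0, 0]
+L2 (α=1/7) → [247/7, 148/7, 222/7]
+L3 (α=1/3) → [1670/21, 583/21, 1774/21]
+L5 (α=1/2) → [4673/42, 1310/21, 3265/42]
= [111, 62, 78]

query (0,2) [L1,L2,L3,L5] — begin 0,0,0
+L1 (α=0) → [0, 0, 0]
+L2 (α=3/4) → [15, 753/4, 639/4]
+L3 (α=1/2) → [120, 1625/8, 1407/8]
+L5 (α=1/3) → [439/3, 2525/12, 2131/12]
= [146, 210, 178]

at x=0,y=2 over L1,L2,L3,L6,L7:
L1 α=0: [0, 0, 0]
L2 α=3/4: [15, 753/4, 639/4]
L3 α=1/2: [120, 1625/8, 1407/8]
L6 α=2/3: [500/3, 947/8, 2591/24]
L7 α=1/4: [265/2, 4569/32, 4207/32]
rounded: [132, 143, 131]


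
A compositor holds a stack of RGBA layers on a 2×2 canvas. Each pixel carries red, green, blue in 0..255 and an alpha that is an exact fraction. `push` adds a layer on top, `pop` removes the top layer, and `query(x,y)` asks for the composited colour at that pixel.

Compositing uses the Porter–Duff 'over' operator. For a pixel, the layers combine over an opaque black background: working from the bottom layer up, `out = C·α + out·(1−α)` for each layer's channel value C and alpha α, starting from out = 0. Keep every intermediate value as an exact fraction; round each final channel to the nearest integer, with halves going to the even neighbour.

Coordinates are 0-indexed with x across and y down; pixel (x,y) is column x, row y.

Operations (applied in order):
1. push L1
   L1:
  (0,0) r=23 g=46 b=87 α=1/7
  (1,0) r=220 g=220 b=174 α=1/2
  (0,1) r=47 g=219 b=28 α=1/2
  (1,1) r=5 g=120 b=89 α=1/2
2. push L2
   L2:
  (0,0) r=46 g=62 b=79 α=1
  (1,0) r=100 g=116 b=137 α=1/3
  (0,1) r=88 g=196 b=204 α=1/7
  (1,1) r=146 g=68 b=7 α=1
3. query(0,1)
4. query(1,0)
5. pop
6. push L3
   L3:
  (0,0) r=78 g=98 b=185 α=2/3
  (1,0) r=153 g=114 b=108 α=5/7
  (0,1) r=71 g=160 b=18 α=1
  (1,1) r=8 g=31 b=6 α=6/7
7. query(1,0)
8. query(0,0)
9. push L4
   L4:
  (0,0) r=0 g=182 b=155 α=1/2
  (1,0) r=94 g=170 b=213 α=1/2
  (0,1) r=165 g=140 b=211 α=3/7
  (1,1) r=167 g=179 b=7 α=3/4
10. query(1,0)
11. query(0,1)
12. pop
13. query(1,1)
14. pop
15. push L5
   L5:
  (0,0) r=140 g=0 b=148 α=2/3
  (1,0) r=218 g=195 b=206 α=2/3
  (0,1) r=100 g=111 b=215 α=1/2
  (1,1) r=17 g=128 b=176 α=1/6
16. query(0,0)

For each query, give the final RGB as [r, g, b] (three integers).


query (0,1) [L1,L2] — begin 0,0,0
+L1 (α=1/2) → [47/2, 219/2, 14]
+L2 (α=1/7) → [229/7, 853/7, 288/7]
rounded: [33, 122, 41]

at x=1,y=0 over L1,L2:
L1 α=1/2: [110, 110, 87]
L2 α=1/3: [320/3, 112, 311/3]
→ [107, 112, 104]

(1,0) stack=L1,L3; from [0,0,0]:
after L1 α=1/2: [110, 110, 87]
after L3 α=5/7: [985/7, 790/7, 102]
rounded: [141, 113, 102]

query (0,0) [L1,L3] — begin 0,0,0
+L1 (α=1/7) → [23/7, 46/7, 87/7]
+L3 (α=2/3) → [1115/21, 1418/21, 2677/21]
→ [53, 68, 127]

(1,0) stack=L1,L3,L4; from [0,0,0]:
after L1 α=1/2: [110, 110, 87]
after L3 α=5/7: [985/7, 790/7, 102]
after L4 α=1/2: [1643/14, 990/7, 315/2]
→ [117, 141, 158]

query (0,1) [L1,L3,L4] — begin 0,0,0
after L1 α=1/2: [47/2, 219/2, 14]
after L3 α=1: [71, 160, 18]
after L4 α=3/7: [779/7, 1060/7, 705/7]
rounded: [111, 151, 101]

query (1,1) [L1,L3] — begin 0,0,0
after L1 α=1/2: [5/2, 60, 89/2]
after L3 α=6/7: [101/14, 246/7, 23/2]
rounded: [7, 35, 12]

query (0,0) [L1,L5] — begin 0,0,0
L1 α=1/7: [23/7, 46/7, 87/7]
L5 α=2/3: [661/7, 46/21, 2159/21]
= [94, 2, 103]


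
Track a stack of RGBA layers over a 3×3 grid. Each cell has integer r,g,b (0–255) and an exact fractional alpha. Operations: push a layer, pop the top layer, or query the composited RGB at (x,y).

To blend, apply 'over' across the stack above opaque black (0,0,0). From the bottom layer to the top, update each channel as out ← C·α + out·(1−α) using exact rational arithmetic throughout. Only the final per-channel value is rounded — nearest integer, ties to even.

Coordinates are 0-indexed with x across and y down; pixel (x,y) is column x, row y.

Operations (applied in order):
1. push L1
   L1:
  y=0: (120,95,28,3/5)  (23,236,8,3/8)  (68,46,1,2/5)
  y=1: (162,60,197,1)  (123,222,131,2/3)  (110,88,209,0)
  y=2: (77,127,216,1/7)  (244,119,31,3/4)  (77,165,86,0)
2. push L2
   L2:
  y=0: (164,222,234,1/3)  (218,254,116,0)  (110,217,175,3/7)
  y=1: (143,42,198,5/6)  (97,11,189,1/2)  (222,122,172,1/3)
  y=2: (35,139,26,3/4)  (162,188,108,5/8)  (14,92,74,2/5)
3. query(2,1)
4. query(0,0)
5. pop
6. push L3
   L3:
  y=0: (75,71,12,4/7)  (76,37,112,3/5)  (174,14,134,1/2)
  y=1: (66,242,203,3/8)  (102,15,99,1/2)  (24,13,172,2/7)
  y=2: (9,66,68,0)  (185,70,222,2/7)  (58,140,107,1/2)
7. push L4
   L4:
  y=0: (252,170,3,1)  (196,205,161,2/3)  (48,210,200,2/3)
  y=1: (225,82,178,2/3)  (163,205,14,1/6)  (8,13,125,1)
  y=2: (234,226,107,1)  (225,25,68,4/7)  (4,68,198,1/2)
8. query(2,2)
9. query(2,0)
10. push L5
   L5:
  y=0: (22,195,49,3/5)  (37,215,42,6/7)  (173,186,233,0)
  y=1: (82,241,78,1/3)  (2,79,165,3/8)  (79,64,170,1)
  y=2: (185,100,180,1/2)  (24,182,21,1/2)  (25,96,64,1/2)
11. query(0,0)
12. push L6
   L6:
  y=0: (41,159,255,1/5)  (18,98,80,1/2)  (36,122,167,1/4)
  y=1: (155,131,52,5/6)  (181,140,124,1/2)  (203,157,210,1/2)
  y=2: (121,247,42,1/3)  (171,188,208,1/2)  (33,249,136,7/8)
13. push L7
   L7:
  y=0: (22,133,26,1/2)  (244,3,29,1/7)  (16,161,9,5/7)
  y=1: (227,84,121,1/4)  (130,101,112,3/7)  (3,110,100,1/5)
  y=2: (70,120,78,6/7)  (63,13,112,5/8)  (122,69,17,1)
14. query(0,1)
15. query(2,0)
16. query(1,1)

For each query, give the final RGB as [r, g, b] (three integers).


at x=2,y=1 over L1,L2:
L1 α=0: [0, 0, 0]
L2 α=1/3: [74, 122/3, 172/3]
rounded: [74, 41, 57]

at x=0,y=0 over L1,L2:
L1 α=3/5: [72, 57, 84/5]
L2 α=1/3: [308/3, 112, 446/5]
→ [103, 112, 89]

at x=2,y=2 over L1,L3,L4:
L1 α=0: [0, 0, 0]
L3 α=1/2: [29, 70, 107/2]
L4 α=1/2: [33/2, 69, 503/4]
rounded: [16, 69, 126]

(2,0) stack=L1,L3,L4; from [0,0,0]:
L1 α=2/5: [136/5, 92/5, 2/5]
L3 α=1/2: [503/5, 81/5, 336/5]
L4 α=2/3: [983/15, 727/5, 2336/15]
= [66, 145, 156]

query (0,0) [L1,L3,L4,L5] — begin 0,0,0
L1 α=3/5: [72, 57, 84/5]
L3 α=4/7: [516/7, 65, 492/35]
L4 α=1: [252, 170, 3]
L5 α=3/5: [114, 185, 153/5]
→ [114, 185, 31]

at x=0,y=1 over L1,L3,L4,L5,L6,L7:
after L1 α=1: [162, 60, 197]
after L3 α=3/8: [126, 513/4, 797/4]
after L4 α=2/3: [192, 1169/12, 2221/12]
after L5 α=1/3: [466/3, 2615/18, 2689/18]
after L6 α=5/6: [2791/18, 14405/108, 7369/108]
after L7 α=1/4: [4153/24, 17429/144, 11725/144]
= [173, 121, 81]

at x=2,y=0 over L1,L3,L4,L5,L6,L7:
after L1 α=2/5: [136/5, 92/5, 2/5]
after L3 α=1/2: [503/5, 81/5, 336/5]
after L4 α=2/3: [983/15, 727/5, 2336/15]
after L5 α=0: [983/15, 727/5, 2336/15]
after L6 α=1/4: [1163/20, 2791/20, 3171/20]
after L7 α=5/7: [1963/70, 10841/70, 3621/70]
→ [28, 155, 52]

query (1,1) [L1,L3,L4,L5,L6,L7] — begin 0,0,0
L1 α=2/3: [82, 148, 262/3]
L3 α=1/2: [92, 163/2, 559/6]
L4 α=1/6: [623/6, 1225/12, 2879/36]
L5 α=3/8: [3151/48, 8969/96, 32215/288]
L6 α=1/2: [11839/96, 22409/192, 67927/576]
L7 α=3/7: [21199/168, 5279/48, 116311/1008]
rounded: [126, 110, 115]


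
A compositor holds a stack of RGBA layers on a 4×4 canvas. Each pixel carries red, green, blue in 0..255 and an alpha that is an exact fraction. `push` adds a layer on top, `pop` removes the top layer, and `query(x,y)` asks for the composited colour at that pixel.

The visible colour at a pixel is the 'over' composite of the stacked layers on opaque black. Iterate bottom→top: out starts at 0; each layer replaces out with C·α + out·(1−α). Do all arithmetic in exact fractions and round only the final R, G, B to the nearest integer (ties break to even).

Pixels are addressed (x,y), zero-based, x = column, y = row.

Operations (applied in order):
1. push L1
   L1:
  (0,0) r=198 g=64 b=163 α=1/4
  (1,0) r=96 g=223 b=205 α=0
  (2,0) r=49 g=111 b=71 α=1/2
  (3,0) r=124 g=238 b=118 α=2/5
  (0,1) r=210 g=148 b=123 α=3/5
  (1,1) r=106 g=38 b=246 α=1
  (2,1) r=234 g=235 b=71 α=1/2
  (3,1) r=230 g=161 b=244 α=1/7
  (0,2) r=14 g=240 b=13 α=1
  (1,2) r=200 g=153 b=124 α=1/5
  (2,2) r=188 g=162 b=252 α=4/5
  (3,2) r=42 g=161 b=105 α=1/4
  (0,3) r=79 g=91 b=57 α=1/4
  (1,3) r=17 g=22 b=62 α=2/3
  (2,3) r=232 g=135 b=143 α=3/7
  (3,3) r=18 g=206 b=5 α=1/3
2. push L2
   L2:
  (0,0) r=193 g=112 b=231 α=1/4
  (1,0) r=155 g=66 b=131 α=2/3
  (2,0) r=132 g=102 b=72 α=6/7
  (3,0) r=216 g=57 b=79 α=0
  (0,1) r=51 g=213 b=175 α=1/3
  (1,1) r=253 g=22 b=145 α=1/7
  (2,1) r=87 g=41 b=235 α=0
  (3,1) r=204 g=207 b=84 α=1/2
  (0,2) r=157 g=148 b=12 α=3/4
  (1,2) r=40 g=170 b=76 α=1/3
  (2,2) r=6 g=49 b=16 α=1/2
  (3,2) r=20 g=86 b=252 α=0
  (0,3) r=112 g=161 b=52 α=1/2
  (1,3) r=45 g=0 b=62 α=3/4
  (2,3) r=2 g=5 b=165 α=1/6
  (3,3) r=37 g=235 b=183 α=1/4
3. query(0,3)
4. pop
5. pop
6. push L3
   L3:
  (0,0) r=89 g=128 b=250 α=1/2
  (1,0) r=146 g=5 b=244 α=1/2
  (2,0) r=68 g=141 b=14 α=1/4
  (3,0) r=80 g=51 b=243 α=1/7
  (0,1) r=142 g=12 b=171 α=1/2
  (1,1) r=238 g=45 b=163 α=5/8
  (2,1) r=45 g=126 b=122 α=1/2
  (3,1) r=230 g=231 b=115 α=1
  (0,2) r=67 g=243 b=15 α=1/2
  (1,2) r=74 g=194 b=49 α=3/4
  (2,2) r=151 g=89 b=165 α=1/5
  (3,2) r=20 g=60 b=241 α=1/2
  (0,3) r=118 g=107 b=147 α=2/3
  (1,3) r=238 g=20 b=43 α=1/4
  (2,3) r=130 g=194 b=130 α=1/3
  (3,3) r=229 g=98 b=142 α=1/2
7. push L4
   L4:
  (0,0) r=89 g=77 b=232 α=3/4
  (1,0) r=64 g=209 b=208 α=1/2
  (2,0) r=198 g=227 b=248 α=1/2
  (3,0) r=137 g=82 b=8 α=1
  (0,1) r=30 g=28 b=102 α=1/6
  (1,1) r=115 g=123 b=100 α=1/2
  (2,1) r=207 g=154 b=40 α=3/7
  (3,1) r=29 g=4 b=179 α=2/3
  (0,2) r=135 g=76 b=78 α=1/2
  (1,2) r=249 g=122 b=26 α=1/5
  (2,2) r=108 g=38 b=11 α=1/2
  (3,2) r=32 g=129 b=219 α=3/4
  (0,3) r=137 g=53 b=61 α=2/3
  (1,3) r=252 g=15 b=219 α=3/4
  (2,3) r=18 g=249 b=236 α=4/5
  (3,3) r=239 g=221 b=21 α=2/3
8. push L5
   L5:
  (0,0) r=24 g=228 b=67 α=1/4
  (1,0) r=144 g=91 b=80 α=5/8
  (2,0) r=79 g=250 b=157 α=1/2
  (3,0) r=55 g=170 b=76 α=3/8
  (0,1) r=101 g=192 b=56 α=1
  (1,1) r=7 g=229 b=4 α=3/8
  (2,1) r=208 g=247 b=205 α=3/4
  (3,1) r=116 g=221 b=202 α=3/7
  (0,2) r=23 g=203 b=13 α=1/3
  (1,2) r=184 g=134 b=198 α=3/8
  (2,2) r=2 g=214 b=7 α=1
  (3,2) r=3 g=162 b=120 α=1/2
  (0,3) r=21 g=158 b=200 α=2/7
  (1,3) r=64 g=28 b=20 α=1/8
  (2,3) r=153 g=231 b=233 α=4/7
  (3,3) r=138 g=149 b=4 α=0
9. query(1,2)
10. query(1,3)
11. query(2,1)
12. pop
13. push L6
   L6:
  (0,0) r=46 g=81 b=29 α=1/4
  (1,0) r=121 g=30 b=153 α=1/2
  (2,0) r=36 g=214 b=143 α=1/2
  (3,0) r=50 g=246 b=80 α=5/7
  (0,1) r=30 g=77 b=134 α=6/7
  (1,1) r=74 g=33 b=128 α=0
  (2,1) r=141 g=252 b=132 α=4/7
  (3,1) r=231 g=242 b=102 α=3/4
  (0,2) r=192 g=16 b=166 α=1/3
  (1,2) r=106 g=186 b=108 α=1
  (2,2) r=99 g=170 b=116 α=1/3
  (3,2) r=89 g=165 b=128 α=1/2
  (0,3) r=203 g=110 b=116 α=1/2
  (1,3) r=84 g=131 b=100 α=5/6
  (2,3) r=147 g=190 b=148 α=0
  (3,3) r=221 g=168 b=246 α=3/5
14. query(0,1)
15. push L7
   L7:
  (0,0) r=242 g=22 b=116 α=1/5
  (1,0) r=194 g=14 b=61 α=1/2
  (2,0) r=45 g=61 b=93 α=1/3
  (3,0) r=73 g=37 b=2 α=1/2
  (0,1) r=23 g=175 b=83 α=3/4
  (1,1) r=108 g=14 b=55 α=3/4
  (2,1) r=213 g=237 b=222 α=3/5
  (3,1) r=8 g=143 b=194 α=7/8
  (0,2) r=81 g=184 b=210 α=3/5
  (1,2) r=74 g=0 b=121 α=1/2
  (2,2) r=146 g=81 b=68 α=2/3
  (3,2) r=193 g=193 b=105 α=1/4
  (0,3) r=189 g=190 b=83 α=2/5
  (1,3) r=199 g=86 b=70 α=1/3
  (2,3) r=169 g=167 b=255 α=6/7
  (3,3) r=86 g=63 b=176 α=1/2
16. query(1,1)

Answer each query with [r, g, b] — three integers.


(0,3) stack=L1,L2; from [0,0,0]:
L1 α=1/4: [79/4, 91/4, 57/4]
L2 α=1/2: [527/8, 735/8, 265/8]
rounded: [66, 92, 33]

(1,2) stack=L3,L4,L5; from [0,0,0]:
after L3 α=3/4: [111/2, 291/2, 147/4]
after L4 α=1/5: [471/5, 704/5, 173/5]
after L5 α=3/8: [1023/8, 553/4, 767/8]
rounded: [128, 138, 96]

query (1,3) [L3,L4,L5] — begin 0,0,0
L3 α=1/4: [119/2, 5, 43/4]
L4 α=3/4: [1631/8, 25/2, 2671/16]
L5 α=1/8: [11929/64, 231/16, 19017/128]
rounded: [186, 14, 149]

at x=2,y=1 over L3,L4,L5:
after L3 α=1/2: [45/2, 63, 61]
after L4 α=3/7: [711/7, 102, 52]
after L5 α=3/4: [5079/28, 843/4, 667/4]
= [181, 211, 167]

at x=0,y=1 over L3,L4,L6:
+L3 (α=1/2) → [71, 6, 171/2]
+L4 (α=1/6) → [385/6, 29/3, 353/4]
+L6 (α=6/7) → [1465/42, 1415/21, 3569/28]
→ [35, 67, 127]

at x=1,y=1 over L3,L4,L6,L7:
after L3 α=5/8: [595/4, 225/8, 815/8]
after L4 α=1/2: [1055/8, 1209/16, 1615/16]
after L6 α=0: [1055/8, 1209/16, 1615/16]
after L7 α=3/4: [3647/32, 1881/64, 4255/64]
= [114, 29, 66]


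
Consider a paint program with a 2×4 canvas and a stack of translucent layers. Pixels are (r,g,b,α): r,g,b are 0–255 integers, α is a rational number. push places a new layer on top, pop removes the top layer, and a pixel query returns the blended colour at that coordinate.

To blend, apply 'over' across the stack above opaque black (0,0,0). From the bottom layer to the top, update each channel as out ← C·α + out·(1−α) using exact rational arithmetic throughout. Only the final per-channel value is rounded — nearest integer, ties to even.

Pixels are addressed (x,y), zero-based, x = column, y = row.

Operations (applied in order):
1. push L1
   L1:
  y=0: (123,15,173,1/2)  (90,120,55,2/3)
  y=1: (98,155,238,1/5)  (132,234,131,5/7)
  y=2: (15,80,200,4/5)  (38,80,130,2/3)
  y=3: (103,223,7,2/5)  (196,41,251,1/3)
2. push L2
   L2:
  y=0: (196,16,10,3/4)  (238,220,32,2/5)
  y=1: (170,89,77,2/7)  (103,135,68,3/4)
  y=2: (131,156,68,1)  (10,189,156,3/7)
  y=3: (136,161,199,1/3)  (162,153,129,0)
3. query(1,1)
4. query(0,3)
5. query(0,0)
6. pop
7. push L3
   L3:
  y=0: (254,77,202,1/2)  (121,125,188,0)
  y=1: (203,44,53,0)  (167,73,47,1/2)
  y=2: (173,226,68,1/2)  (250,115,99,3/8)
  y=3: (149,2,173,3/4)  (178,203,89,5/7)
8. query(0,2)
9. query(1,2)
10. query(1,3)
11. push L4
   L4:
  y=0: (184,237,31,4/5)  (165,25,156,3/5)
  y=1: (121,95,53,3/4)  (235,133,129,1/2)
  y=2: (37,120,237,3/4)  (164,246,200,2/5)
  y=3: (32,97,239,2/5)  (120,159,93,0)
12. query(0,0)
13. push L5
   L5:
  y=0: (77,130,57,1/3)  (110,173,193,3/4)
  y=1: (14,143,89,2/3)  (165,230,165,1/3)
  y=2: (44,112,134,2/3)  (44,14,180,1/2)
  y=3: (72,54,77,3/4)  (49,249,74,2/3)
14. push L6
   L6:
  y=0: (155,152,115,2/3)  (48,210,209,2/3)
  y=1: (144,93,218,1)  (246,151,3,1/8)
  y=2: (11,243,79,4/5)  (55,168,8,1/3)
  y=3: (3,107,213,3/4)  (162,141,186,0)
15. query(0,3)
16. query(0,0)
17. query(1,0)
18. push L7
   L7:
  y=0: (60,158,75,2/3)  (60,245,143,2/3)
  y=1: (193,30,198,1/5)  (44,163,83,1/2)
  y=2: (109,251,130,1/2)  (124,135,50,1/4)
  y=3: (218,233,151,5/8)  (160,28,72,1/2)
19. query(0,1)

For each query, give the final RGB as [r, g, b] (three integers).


at x=1,y=1 over L1,L2:
after L1 α=5/7: [660/7, 1170/7, 655/7]
after L2 α=3/4: [2823/28, 4005/28, 2083/28]
→ [101, 143, 74]

query (0,3) [L1,L2] — begin 0,0,0
+L1 (α=2/5) → [206/5, 446/5, 14/5]
+L2 (α=1/3) → [364/5, 1697/15, 341/5]
rounded: [73, 113, 68]

query (0,0) [L1,L2] — begin 0,0,0
+L1 (α=1/2) → [123/2, 15/2, 173/2]
+L2 (α=3/4) → [1299/8, 111/8, 233/8]
rounded: [162, 14, 29]

at x=0,y=2 over L1,L3:
+L1 (α=4/5) → [12, 64, 160]
+L3 (α=1/2) → [185/2, 145, 114]
= [92, 145, 114]

query (1,2) [L1,L3] — begin 0,0,0
after L1 α=2/3: [76/3, 160/3, 260/3]
after L3 α=3/8: [1315/12, 1835/24, 2191/24]
→ [110, 76, 91]

(1,3) stack=L1,L3; from [0,0,0]:
L1 α=1/3: [196/3, 41/3, 251/3]
L3 α=5/7: [3062/21, 3127/21, 1837/21]
→ [146, 149, 87]

query (0,0) [L1,L3,L4] — begin 0,0,0
+L1 (α=1/2) → [123/2, 15/2, 173/2]
+L3 (α=1/2) → [631/4, 169/4, 577/4]
+L4 (α=4/5) → [715/4, 3961/20, 1073/20]
= [179, 198, 54]

(0,3) stack=L1,L3,L4,L5,L6; from [0,0,0]:
+L1 (α=2/5) → [206/5, 446/5, 14/5]
+L3 (α=3/4) → [2441/20, 119/5, 2609/20]
+L4 (α=2/5) → [8603/100, 1327/25, 17387/100]
+L5 (α=3/4) → [30203/400, 5377/100, 40487/400]
+L6 (α=3/4) → [33803/1600, 37477/400, 296087/1600]
rounded: [21, 94, 185]

at x=0,y=0 over L1,L3,L4,L5,L6:
L1 α=1/2: [123/2, 15/2, 173/2]
L3 α=1/2: [631/4, 169/4, 577/4]
L4 α=4/5: [715/4, 3961/20, 1073/20]
L5 α=1/3: [869/6, 5261/30, 1643/30]
L6 α=2/3: [2729/18, 14381/90, 8543/90]
→ [152, 160, 95]

at x=1,y=0 over L1,L3,L4,L5,L6:
+L1 (α=2/3) → [60, 80, 110/3]
+L3 (α=0) → [60, 80, 110/3]
+L4 (α=3/5) → [123, 47, 1624/15]
+L5 (α=3/4) → [453/4, 283/2, 10309/60]
+L6 (α=2/3) → [279/4, 1123/6, 35389/180]
= [70, 187, 197]

(0,1) stack=L1,L3,L4,L5,L6,L7; from [0,0,0]:
L1 α=1/5: [98/5, 31, 238/5]
L3 α=0: [98/5, 31, 238/5]
L4 α=3/4: [1913/20, 79, 1033/20]
L5 α=2/3: [2473/60, 365/3, 1531/20]
L6 α=1: [144, 93, 218]
L7 α=1/5: [769/5, 402/5, 214]
rounded: [154, 80, 214]
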